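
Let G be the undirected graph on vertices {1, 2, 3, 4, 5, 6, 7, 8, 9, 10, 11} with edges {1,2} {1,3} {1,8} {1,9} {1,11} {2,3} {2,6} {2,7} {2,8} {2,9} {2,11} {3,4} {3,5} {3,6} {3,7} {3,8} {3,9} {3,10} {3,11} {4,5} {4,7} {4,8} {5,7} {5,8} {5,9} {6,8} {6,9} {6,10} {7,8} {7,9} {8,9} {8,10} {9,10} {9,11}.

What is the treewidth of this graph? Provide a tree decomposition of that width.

Every bag has size at most 5, so the width is 5 − 1 = 4 and tw(G) ≤ 4. Conversely, {1, 2, 3, 8, 9} is a clique of size 5, and the vertices of any clique must share a bag in every tree decomposition; so some bag has ≥ 5 vertices and tw(G) ≥ 4. Therefore the treewidth is 4.

Treewidth 4.
One optimal decomposition is:
Bags: B1 = {3, 6, 8, 9, 10}  B2 = {2, 3, 6, 8, 9}  B3 = {1, 2, 3, 8, 9}  B4 = {2, 3, 7, 8, 9}  B5 = {3, 5, 7, 8, 9}  B6 = {3, 4, 5, 7, 8}  B7 = {1, 2, 3, 9, 11}
Tree: B1–B2, B2–B3, B2–B4, B4–B5, B5–B6, B3–B7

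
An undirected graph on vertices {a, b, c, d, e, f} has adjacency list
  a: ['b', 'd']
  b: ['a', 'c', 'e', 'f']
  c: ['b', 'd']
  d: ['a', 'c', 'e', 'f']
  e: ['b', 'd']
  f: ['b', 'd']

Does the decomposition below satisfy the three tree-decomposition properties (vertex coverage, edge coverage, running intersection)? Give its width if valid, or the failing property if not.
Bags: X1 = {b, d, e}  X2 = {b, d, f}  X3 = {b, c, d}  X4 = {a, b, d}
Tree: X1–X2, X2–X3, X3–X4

Yes; width 2.

Vertex coverage: the bags together contain {a, b, c, d, e, f}, the full vertex set. Edge coverage: each edge of G has both endpoints in at least one bag. Running intersection: for every vertex, the bags containing it form a connected subtree. All three properties hold, so this is a valid tree decomposition of width max|bag| − 1 = 2, and hence tw(G) ≤ 2.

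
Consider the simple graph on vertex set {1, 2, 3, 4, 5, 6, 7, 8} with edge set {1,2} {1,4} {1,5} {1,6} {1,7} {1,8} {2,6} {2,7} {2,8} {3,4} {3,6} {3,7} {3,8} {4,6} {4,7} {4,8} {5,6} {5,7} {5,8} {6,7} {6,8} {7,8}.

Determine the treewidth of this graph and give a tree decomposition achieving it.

Every bag has size at most 5, so the width is 5 − 1 = 4 and tw(G) ≤ 4. On the other hand G contains the 5-clique {1, 2, 6, 7, 8}. A clique must lie in a single bag of any decomposition, so no decomposition can have width below 4. Combining the bounds, tw(G) = 4.

Treewidth 4.
One such decomposition:
Bags: B1 = {1, 2, 6, 7, 8}  B2 = {1, 5, 6, 7, 8}  B3 = {1, 4, 6, 7, 8}  B4 = {3, 4, 6, 7, 8}
Tree: B1–B2, B2–B3, B3–B4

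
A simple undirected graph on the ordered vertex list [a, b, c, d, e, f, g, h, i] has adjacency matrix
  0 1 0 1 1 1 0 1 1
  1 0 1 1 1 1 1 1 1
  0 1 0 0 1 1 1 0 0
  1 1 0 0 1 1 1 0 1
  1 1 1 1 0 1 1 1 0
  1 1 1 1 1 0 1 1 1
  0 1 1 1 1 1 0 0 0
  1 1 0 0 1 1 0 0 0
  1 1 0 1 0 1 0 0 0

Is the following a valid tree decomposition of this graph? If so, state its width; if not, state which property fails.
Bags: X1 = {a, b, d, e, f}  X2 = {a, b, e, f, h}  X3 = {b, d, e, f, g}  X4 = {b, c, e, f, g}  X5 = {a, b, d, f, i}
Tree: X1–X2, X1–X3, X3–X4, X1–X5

Every vertex of G appears in some bag (union = {a, b, c, d, e, f, g, h, i}); every edge is covered by a bag; and for each vertex v the set of bags containing v is connected in the bag tree. The decomposition is therefore valid. The largest bag has 5 vertices, so the width is 4.

Yes; width 4.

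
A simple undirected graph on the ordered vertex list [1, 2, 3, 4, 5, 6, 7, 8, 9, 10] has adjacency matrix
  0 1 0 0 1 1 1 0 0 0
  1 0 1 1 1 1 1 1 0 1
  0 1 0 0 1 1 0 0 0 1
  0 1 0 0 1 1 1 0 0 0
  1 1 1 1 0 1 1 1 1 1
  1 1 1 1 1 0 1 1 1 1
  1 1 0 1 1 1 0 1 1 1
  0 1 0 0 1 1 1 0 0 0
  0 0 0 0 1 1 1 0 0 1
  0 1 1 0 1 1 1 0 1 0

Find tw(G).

A width-4 tree decomposition is:
Bags: B1 = {2, 4, 5, 6, 7}  B2 = {1, 2, 5, 6, 7}  B3 = {2, 5, 6, 7, 10}  B4 = {5, 6, 7, 9, 10}  B5 = {2, 3, 5, 6, 10}  B6 = {2, 5, 6, 7, 8}
Tree: B1–B2, B1–B3, B3–B4, B3–B5, B3–B6
The largest bag has 5 vertices, giving width 4; this decomposition certifies tw(G) ≤ 4. On the other hand G contains the 5-clique {5, 6, 7, 9, 10}. A clique must lie in a single bag of any decomposition, so no decomposition can have width below 4. Therefore the treewidth is 4.

4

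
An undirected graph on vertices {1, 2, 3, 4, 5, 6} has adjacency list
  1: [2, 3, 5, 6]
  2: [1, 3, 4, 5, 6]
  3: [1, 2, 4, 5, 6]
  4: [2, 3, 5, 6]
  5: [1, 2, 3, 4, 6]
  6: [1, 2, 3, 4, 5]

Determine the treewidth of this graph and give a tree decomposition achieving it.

Treewidth 4.
One such decomposition:
Bags: B1 = {1, 2, 3, 5, 6}  B2 = {2, 3, 4, 5, 6}
Tree: B1–B2

Each bag holds 5 vertices, so the decomposition has width 4, which upper-bounds the treewidth. For the lower bound, the 5 vertices {1, 2, 3, 5, 6} are pairwise adjacent, and any tree decomposition puts a clique entirely inside one bag — forcing width ≥ 4. The upper and lower bounds meet at 4, so that is the treewidth.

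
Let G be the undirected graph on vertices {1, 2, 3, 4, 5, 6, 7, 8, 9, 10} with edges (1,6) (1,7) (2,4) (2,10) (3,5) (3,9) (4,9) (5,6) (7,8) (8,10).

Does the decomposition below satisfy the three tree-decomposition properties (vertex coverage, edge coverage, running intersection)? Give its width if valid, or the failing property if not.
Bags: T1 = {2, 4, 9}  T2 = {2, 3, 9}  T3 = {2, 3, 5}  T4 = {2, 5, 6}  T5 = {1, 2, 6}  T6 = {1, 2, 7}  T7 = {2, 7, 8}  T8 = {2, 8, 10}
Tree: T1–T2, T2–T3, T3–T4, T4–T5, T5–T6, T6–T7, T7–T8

Every vertex of G appears in some bag (union = {1, 2, 3, 4, 5, 6, 7, 8, 9, 10}); every edge is covered by a bag; and for each vertex v the set of bags containing v is connected in the bag tree. The decomposition is therefore valid. The largest bag has 3 vertices, so the width is 2.

Yes; width 2.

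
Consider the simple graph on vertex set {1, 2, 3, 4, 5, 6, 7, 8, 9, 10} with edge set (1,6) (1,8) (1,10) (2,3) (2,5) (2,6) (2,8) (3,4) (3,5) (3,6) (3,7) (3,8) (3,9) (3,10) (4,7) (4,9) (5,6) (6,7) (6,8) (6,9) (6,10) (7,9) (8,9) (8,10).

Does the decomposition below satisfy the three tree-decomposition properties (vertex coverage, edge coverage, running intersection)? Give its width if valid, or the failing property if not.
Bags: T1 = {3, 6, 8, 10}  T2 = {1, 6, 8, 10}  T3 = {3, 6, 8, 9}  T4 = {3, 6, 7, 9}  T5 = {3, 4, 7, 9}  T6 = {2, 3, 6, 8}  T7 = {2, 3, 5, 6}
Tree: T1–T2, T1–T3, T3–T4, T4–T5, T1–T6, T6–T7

Yes; width 3.

Vertex coverage: the bags together contain {1, 2, 3, 4, 5, 6, 7, 8, 9, 10}, the full vertex set. Edge coverage: each edge of G has both endpoints in at least one bag. Running intersection: for every vertex, the bags containing it form a connected subtree. All three properties hold, so this is a valid tree decomposition of width max|bag| − 1 = 3, and hence tw(G) ≤ 3.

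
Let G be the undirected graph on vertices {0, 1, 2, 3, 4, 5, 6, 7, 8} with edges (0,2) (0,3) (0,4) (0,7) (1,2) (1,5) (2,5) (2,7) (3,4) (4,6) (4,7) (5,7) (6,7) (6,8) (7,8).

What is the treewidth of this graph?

A width-2 tree decomposition is:
Bags: B1 = {2, 5, 7}  B2 = {0, 2, 7}  B3 = {1, 2, 5}  B4 = {0, 4, 7}  B5 = {0, 3, 4}  B6 = {4, 6, 7}  B7 = {6, 7, 8}
Tree: B1–B2, B1–B3, B2–B4, B4–B5, B4–B6, B6–B7
Each bag holds 3 vertices, so the decomposition has width 2, which upper-bounds the treewidth. Conversely, {1, 2, 5} is a clique of size 3, and the vertices of any clique must share a bag in every tree decomposition; so some bag has ≥ 3 vertices and tw(G) ≥ 2. Hence tw(G) = 2 exactly.

2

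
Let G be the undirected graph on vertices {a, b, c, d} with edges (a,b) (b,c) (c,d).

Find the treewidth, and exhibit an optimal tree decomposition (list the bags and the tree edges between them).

Treewidth 1.
One optimal decomposition is:
Bags: B1 = {a, b}  B2 = {b, c}  B3 = {c, d}
Tree: B1–B2, B2–B3

Each bag holds 2 vertices, so the decomposition has width 1, which upper-bounds the treewidth. Any graph with an edge has treewidth ≥ 1, and G has the edge a–b. Combining the bounds, tw(G) = 1.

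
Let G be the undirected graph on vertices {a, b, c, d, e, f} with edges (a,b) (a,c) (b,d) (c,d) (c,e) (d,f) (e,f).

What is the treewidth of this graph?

2

A width-2 tree decomposition is:
Bags: B1 = {d, e, f}  B2 = {c, d, e}  B3 = {b, c, d}  B4 = {a, b, c}
Tree: B1–B2, B2–B3, B3–B4
Every bag has size at most 3, so the width is 3 − 1 = 2 and tw(G) ≤ 2. For the lower bound, G contains the cycle f–e–c–d–f, so G is not a forest; only forests have treewidth ≤ 1, hence tw(G) ≥ 2. Hence tw(G) = 2 exactly.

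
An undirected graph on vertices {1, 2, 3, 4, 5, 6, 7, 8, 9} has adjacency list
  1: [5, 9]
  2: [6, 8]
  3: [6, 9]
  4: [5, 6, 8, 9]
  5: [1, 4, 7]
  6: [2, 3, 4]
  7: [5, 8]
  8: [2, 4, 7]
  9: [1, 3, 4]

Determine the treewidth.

A width-3 tree decomposition is:
Bags: B1 = {2, 3, 6, 8}  B2 = {3, 4, 6, 8}  B3 = {3, 4, 8, 9}  B4 = {4, 7, 8, 9}  B5 = {4, 5, 7, 9}  B6 = {1, 5, 7, 9}
Tree: B1–B2, B2–B3, B3–B4, B4–B5, B5–B6
The largest bag has 4 vertices, giving width 3; this decomposition certifies tw(G) ≤ 3. For the lower bound: the 4 vertex sets {2,3,6}, {8}, {4}, {1,5,7,9} are disjoint, each induces a connected subgraph, and every pair is joined by at least one edge of G. Contracting each set to a single vertex therefore yields K_{4} as a minor, and since treewidth is minor-monotone, tw(G) ≥ tw(K_{4}) = 3. Combining the bounds, tw(G) = 3.

3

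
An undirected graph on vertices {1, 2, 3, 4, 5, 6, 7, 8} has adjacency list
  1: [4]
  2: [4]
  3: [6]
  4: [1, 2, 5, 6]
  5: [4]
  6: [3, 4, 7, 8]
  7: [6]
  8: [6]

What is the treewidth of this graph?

A width-1 tree decomposition is:
Bags: B1 = {4, 5}  B2 = {4, 6}  B3 = {3, 6}  B4 = {1, 4}  B5 = {6, 8}  B6 = {2, 4}  B7 = {6, 7}
Tree: B1–B2, B2–B3, B2–B4, B3–B5, B2–B6, B3–B7
Each bag holds 2 vertices, so the decomposition has width 1, which upper-bounds the treewidth. G has an edge, so its treewidth is at least 1. Hence tw(G) = 1 exactly.

1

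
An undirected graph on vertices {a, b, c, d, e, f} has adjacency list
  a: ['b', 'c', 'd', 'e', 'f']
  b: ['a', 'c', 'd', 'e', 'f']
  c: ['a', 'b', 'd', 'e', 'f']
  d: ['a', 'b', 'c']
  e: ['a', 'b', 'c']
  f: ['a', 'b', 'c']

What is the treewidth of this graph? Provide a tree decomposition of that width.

The largest bag has 4 vertices, giving width 3; this decomposition certifies tw(G) ≤ 3. For the lower bound, the 4 vertices {a, b, c, d} are pairwise adjacent, and any tree decomposition puts a clique entirely inside one bag — forcing width ≥ 3. Therefore the treewidth is 3.

Treewidth 3.
Bags: B1 = {a, b, c, f}  B2 = {a, b, c, d}  B3 = {a, b, c, e}
Tree: B1–B2, B2–B3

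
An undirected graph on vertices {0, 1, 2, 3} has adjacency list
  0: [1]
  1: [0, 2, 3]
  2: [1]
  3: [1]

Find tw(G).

1

A width-1 tree decomposition is:
Bags: B1 = {0, 1}  B2 = {1, 2}  B3 = {1, 3}
Tree: B1–B2, B1–B3
The largest bag has 2 vertices, giving width 1; this decomposition certifies tw(G) ≤ 1. Since G has at least one edge (e.g. 0–1), it is not an edgeless graph, so tw(G) ≥ 1. Hence tw(G) = 1 exactly.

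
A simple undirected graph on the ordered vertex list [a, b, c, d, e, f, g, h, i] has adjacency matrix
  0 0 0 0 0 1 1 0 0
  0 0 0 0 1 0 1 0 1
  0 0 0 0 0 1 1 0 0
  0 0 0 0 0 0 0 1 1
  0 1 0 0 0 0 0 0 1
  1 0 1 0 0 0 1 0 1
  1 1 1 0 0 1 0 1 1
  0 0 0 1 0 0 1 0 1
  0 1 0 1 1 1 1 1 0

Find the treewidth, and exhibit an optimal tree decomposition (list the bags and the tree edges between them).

Each bag holds 3 vertices, so the decomposition has width 2, which upper-bounds the treewidth. On the other hand G contains the 3-clique {d, h, i}. A clique must lie in a single bag of any decomposition, so no decomposition can have width below 2. The upper and lower bounds meet at 2, so that is the treewidth.

Treewidth 2.
One such decomposition:
Bags: B1 = {c, f, g}  B2 = {f, g, i}  B3 = {a, f, g}  B4 = {b, g, i}  B5 = {g, h, i}  B6 = {d, h, i}  B7 = {b, e, i}
Tree: B1–B2, B1–B3, B2–B4, B4–B5, B5–B6, B4–B7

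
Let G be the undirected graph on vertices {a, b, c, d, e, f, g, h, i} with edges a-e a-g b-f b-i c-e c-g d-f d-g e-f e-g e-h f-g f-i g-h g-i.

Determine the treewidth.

2

A width-2 tree decomposition is:
Bags: B1 = {b, f, i}  B2 = {f, g, i}  B3 = {e, f, g}  B4 = {a, e, g}  B5 = {d, f, g}  B6 = {e, g, h}  B7 = {c, e, g}
Tree: B1–B2, B2–B3, B3–B4, B2–B5, B4–B6, B3–B7
The largest bag has 3 vertices, giving width 2; this decomposition certifies tw(G) ≤ 2. On the other hand G contains the 3-clique {d, f, g}. A clique must lie in a single bag of any decomposition, so no decomposition can have width below 2. Hence tw(G) = 2 exactly.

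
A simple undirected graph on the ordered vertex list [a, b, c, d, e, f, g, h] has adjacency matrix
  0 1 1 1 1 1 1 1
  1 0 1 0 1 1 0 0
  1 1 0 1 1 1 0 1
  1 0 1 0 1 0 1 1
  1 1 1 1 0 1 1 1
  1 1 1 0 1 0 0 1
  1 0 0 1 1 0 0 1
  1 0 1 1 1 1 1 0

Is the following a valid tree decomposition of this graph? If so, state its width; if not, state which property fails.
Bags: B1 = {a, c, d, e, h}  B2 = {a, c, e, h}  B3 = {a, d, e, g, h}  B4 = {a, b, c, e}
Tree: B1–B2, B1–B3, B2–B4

A tree decomposition must satisfy three properties: every vertex lies in some bag; for every edge, both endpoints lie together in some bag; and for every vertex, the bags containing it form a connected subtree. Here vertex f appears in no bag, so the decomposition is invalid.

No — vertex f appears in no bag.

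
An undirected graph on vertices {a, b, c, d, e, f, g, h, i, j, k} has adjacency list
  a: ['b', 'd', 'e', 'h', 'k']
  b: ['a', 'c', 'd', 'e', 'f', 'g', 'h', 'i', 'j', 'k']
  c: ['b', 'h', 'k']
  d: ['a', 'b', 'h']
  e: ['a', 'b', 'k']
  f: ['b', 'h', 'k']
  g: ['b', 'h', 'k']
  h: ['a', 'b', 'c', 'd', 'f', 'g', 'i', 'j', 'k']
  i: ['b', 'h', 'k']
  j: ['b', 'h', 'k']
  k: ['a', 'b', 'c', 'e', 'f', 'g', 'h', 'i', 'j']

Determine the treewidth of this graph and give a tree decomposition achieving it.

Treewidth 3.
One such decomposition:
Bags: B1 = {a, b, d, h}  B2 = {a, b, h, k}  B3 = {b, g, h, k}  B4 = {b, h, i, k}  B5 = {b, c, h, k}  B6 = {b, f, h, k}  B7 = {b, h, j, k}  B8 = {a, b, e, k}
Tree: B1–B2, B2–B3, B3–B4, B3–B5, B4–B6, B5–B7, B2–B8

The largest bag has 4 vertices, giving width 3; this decomposition certifies tw(G) ≤ 3. For the lower bound, the 4 vertices {a, b, e, k} are pairwise adjacent, and any tree decomposition puts a clique entirely inside one bag — forcing width ≥ 3. Hence tw(G) = 3 exactly.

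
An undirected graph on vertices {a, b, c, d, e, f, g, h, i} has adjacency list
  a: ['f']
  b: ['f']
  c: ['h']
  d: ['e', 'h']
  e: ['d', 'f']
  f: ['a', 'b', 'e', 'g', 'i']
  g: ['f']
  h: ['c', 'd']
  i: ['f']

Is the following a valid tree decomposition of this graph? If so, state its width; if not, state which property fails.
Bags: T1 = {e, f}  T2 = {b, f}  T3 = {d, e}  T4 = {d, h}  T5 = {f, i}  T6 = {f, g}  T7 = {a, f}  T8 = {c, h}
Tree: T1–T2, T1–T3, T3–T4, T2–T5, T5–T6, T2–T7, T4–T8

Checking the three conditions: (i) the bags cover all of {a, b, c, d, e, f, g, h, i}; (ii) for each edge, some bag contains both endpoints; (iii) the bags containing any fixed vertex form a subtree. All hold, so the decomposition is valid with width 2 − 1 = 1.

Yes; width 1.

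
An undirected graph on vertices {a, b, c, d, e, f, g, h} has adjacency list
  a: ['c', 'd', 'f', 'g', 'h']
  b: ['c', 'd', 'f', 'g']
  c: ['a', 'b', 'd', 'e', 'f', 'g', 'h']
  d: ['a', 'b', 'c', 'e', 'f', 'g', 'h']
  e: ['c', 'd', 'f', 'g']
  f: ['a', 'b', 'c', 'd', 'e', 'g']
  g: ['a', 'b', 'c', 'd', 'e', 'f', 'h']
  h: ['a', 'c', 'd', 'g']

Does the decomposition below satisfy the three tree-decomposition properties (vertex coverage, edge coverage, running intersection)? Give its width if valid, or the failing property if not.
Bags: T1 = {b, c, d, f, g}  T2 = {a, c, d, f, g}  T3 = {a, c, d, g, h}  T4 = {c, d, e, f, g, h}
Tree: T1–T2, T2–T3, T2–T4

No — bags containing vertex h are not connected in the tree.

A tree decomposition must satisfy three properties: every vertex lies in some bag; for every edge, both endpoints lie together in some bag; and for every vertex, the bags containing it form a connected subtree. Here bags containing vertex h are not connected in the tree, so the decomposition is invalid.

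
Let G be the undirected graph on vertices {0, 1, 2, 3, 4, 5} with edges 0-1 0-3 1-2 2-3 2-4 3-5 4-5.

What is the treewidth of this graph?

A width-2 tree decomposition is:
Bags: B1 = {0, 1, 3}  B2 = {1, 2, 3}  B3 = {2, 3, 5}  B4 = {2, 4, 5}
Tree: B1–B2, B2–B3, B3–B4
Every bag has size at most 3, so the width is 3 − 1 = 2 and tw(G) ≤ 2. Since 0–1–2–3–0 is a cycle in G, G is not acyclic. Forests are exactly the graphs of treewidth ≤ 1, so tw(G) ≥ 2. Hence tw(G) = 2 exactly.

2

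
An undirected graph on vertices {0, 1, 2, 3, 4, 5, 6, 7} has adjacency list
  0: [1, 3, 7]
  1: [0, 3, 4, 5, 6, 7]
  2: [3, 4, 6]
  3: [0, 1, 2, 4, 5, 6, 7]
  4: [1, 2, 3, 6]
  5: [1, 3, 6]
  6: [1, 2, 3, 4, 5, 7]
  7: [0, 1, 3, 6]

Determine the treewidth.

A width-3 tree decomposition is:
Bags: B1 = {1, 3, 6, 7}  B2 = {1, 3, 4, 6}  B3 = {2, 3, 4, 6}  B4 = {1, 3, 5, 6}  B5 = {0, 1, 3, 7}
Tree: B1–B2, B2–B3, B1–B4, B1–B5
Each bag holds 4 vertices, so the decomposition has width 3, which upper-bounds the treewidth. On the other hand G contains the 4-clique {0, 1, 3, 7}. A clique must lie in a single bag of any decomposition, so no decomposition can have width below 3. Therefore the treewidth is 3.

3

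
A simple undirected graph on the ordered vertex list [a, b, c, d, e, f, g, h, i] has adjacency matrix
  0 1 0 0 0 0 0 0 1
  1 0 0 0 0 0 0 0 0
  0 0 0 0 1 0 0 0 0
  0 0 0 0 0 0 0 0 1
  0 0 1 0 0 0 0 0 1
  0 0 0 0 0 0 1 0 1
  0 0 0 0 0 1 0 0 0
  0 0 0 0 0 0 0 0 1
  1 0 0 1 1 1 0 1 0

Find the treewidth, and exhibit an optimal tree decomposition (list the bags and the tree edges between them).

Treewidth 1.
Bags: B1 = {a, i}  B2 = {h, i}  B3 = {e, i}  B4 = {a, b}  B5 = {f, i}  B6 = {c, e}  B7 = {f, g}  B8 = {d, i}
Tree: B1–B2, B2–B3, B1–B4, B1–B5, B3–B6, B5–B7, B3–B8

Each bag holds 2 vertices, so the decomposition has width 1, which upper-bounds the treewidth. G has an edge, so its treewidth is at least 1. Combining the bounds, tw(G) = 1.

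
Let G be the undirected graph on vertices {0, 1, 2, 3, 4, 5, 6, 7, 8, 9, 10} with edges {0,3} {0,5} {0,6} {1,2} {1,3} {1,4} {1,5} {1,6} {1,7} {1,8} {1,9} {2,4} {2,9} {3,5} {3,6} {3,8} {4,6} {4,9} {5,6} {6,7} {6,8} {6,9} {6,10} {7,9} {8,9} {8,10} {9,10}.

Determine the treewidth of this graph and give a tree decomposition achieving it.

Each bag holds 4 vertices, so the decomposition has width 3, which upper-bounds the treewidth. On the other hand G contains the 4-clique {1, 2, 4, 9}. A clique must lie in a single bag of any decomposition, so no decomposition can have width below 3. Combining the bounds, tw(G) = 3.

Treewidth 3.
One optimal decomposition is:
Bags: B1 = {1, 3, 5, 6}  B2 = {1, 3, 6, 8}  B3 = {1, 6, 8, 9}  B4 = {1, 6, 7, 9}  B5 = {1, 4, 6, 9}  B6 = {0, 3, 5, 6}  B7 = {1, 2, 4, 9}  B8 = {6, 8, 9, 10}
Tree: B1–B2, B2–B3, B3–B4, B3–B5, B1–B6, B5–B7, B3–B8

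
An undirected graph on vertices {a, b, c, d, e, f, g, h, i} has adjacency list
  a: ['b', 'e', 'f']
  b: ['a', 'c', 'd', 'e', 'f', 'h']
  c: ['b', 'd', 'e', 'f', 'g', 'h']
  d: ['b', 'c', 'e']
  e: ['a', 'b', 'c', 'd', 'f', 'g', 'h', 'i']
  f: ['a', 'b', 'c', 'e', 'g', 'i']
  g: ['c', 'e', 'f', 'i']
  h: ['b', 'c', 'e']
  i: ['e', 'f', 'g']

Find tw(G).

A width-3 tree decomposition is:
Bags: B1 = {b, c, e, f}  B2 = {b, c, e, h}  B3 = {b, c, d, e}  B4 = {a, b, e, f}  B5 = {c, e, f, g}  B6 = {e, f, g, i}
Tree: B1–B2, B2–B3, B1–B4, B1–B5, B5–B6
The largest bag has 4 vertices, giving width 3; this decomposition certifies tw(G) ≤ 3. On the other hand G contains the 4-clique {b, c, d, e}. A clique must lie in a single bag of any decomposition, so no decomposition can have width below 3. Combining the bounds, tw(G) = 3.

3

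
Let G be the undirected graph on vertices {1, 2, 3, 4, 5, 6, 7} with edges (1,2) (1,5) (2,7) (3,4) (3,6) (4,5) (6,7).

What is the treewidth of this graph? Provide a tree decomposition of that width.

Treewidth 2.
Bags: B1 = {1, 2, 7}  B2 = {1, 6, 7}  B3 = {1, 3, 6}  B4 = {1, 3, 4}  B5 = {1, 4, 5}
Tree: B1–B2, B2–B3, B3–B4, B4–B5

Every bag has size at most 3, so the width is 3 − 1 = 2 and tw(G) ≤ 2. For the lower bound, G contains the cycle 1–2–7–6–3–4–5–1, so G is not a forest; only forests have treewidth ≤ 1, hence tw(G) ≥ 2. Combining the bounds, tw(G) = 2.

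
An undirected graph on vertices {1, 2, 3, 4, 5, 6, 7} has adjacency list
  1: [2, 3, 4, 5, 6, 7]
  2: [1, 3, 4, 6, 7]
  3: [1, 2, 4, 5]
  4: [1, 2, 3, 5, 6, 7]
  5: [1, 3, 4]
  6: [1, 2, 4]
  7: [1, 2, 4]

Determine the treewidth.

3

A width-3 tree decomposition is:
Bags: B1 = {1, 2, 3, 4}  B2 = {1, 2, 4, 7}  B3 = {1, 2, 4, 6}  B4 = {1, 3, 4, 5}
Tree: B1–B2, B1–B3, B1–B4
Every bag has size at most 4, so the width is 4 − 1 = 3 and tw(G) ≤ 3. For the lower bound, the 4 vertices {1, 2, 3, 4} are pairwise adjacent, and any tree decomposition puts a clique entirely inside one bag — forcing width ≥ 3. The upper and lower bounds meet at 3, so that is the treewidth.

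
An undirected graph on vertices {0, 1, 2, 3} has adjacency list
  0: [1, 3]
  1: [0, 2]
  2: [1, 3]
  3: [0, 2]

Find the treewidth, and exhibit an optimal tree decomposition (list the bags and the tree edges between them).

Treewidth 2.
Bags: B1 = {1, 2, 3}  B2 = {0, 1, 3}
Tree: B1–B2

The largest bag has 3 vertices, giving width 2; this decomposition certifies tw(G) ≤ 2. For the lower bound, G contains the cycle 3–2–1–0–3, so G is not a forest; only forests have treewidth ≤ 1, hence tw(G) ≥ 2. The upper and lower bounds meet at 2, so that is the treewidth.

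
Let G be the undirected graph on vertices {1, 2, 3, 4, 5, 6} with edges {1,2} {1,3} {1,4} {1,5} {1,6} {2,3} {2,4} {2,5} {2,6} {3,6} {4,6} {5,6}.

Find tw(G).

A width-3 tree decomposition is:
Bags: B1 = {1, 2, 3, 6}  B2 = {1, 2, 4, 6}  B3 = {1, 2, 5, 6}
Tree: B1–B2, B2–B3
Each bag holds 4 vertices, so the decomposition has width 3, which upper-bounds the treewidth. For the lower bound, the 4 vertices {1, 2, 3, 6} are pairwise adjacent, and any tree decomposition puts a clique entirely inside one bag — forcing width ≥ 3. Combining the bounds, tw(G) = 3.

3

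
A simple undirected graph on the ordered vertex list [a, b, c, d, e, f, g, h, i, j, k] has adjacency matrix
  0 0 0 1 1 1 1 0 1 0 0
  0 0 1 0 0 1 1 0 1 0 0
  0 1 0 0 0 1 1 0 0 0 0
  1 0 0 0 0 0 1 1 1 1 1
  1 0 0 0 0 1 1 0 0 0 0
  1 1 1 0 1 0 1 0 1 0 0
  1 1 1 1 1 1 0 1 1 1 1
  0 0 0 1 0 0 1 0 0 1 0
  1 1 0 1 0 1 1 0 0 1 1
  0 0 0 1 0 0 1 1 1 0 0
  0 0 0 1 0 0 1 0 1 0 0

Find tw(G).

A width-3 tree decomposition is:
Bags: B1 = {b, f, g, i}  B2 = {a, f, g, i}  B3 = {b, c, f, g}  B4 = {a, e, f, g}  B5 = {a, d, g, i}  B6 = {d, g, i, j}  B7 = {d, g, h, j}  B8 = {d, g, i, k}
Tree: B1–B2, B1–B3, B2–B4, B2–B5, B5–B6, B6–B7, B6–B8
Each bag holds 4 vertices, so the decomposition has width 3, which upper-bounds the treewidth. For the lower bound, the 4 vertices {a, e, f, g} are pairwise adjacent, and any tree decomposition puts a clique entirely inside one bag — forcing width ≥ 3. Hence tw(G) = 3 exactly.

3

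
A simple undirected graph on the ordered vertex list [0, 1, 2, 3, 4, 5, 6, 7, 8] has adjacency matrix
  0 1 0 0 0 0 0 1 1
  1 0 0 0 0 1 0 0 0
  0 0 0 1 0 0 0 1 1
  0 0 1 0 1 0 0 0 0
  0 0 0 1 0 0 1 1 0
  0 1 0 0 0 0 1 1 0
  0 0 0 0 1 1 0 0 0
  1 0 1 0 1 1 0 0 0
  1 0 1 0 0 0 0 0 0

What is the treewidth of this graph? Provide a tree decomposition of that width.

Treewidth 3.
One such decomposition:
Bags: B1 = {2, 3, 4, 8}  B2 = {2, 4, 7, 8}  B3 = {0, 4, 7, 8}  B4 = {0, 4, 6, 7}  B5 = {0, 5, 6, 7}  B6 = {0, 1, 5, 6}
Tree: B1–B2, B2–B3, B3–B4, B4–B5, B5–B6

Each bag holds 4 vertices, so the decomposition has width 3, which upper-bounds the treewidth. For the lower bound: the 4 vertex sets {2,3,8}, {4}, {7}, {0,1,5,6} are disjoint, each induces a connected subgraph, and every pair is joined by at least one edge of G. Contracting each set to a single vertex therefore yields K_{4} as a minor, and since treewidth is minor-monotone, tw(G) ≥ tw(K_{4}) = 3. Combining the bounds, tw(G) = 3.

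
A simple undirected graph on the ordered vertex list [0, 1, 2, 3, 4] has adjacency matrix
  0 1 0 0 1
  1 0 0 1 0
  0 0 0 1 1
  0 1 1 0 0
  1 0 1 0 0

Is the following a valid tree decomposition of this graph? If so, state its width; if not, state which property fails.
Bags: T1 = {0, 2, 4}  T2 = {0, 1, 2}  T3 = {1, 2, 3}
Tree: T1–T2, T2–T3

Checking the three conditions: (i) the bags cover all of {0, 1, 2, 3, 4}; (ii) for each edge, some bag contains both endpoints; (iii) the bags containing any fixed vertex form a subtree. All hold, so the decomposition is valid with width 3 − 1 = 2.

Yes; width 2.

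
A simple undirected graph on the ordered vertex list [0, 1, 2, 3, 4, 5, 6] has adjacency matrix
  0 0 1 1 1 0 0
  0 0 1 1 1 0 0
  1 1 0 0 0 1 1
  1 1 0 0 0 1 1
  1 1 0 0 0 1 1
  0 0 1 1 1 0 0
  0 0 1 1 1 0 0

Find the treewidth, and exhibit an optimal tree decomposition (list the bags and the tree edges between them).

The largest bag has 4 vertices, giving width 3; this decomposition certifies tw(G) ≤ 3. For the lower bound: the 4 vertex sets {2,6}, {1,4}, {3}, {5} are disjoint, each induces a connected subgraph, and every pair is joined by at least one edge of G. Contracting each set to a single vertex therefore yields K_{4} as a minor, and since treewidth is minor-monotone, tw(G) ≥ tw(K_{4}) = 3. The upper and lower bounds meet at 3, so that is the treewidth.

Treewidth 3.
One optimal decomposition is:
Bags: B1 = {2, 3, 4, 6}  B2 = {1, 2, 3, 4}  B3 = {2, 3, 4, 5}  B4 = {0, 2, 3, 4}
Tree: B1–B2, B2–B3, B3–B4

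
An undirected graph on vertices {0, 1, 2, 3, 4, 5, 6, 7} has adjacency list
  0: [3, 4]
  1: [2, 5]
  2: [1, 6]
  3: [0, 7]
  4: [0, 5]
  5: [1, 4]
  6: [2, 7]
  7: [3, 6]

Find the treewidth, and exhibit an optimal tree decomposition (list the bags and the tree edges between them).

The largest bag has 3 vertices, giving width 2; this decomposition certifies tw(G) ≤ 2. The edges 2–6–7–3–0–4–5–1–2 form a cycle, so G is not a tree and its treewidth is at least 2. Therefore the treewidth is 2.

Treewidth 2.
One optimal decomposition is:
Bags: B1 = {2, 6, 7}  B2 = {2, 3, 7}  B3 = {0, 2, 3}  B4 = {0, 2, 4}  B5 = {2, 4, 5}  B6 = {1, 2, 5}
Tree: B1–B2, B2–B3, B3–B4, B4–B5, B5–B6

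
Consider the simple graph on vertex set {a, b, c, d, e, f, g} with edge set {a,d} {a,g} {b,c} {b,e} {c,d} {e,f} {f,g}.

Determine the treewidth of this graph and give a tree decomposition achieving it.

The largest bag has 3 vertices, giving width 2; this decomposition certifies tw(G) ≤ 2. For the lower bound, G contains the cycle e–b–c–d–a–g–f–e, so G is not a forest; only forests have treewidth ≤ 1, hence tw(G) ≥ 2. Therefore the treewidth is 2.

Treewidth 2.
One optimal decomposition is:
Bags: B1 = {b, c, e}  B2 = {c, d, e}  B3 = {a, d, e}  B4 = {a, e, g}  B5 = {e, f, g}
Tree: B1–B2, B2–B3, B3–B4, B4–B5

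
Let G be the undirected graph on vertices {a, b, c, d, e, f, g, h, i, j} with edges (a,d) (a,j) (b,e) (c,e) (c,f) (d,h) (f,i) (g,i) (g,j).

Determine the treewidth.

A width-1 tree decomposition is:
Bags: B1 = {b, e}  B2 = {c, e}  B3 = {c, f}  B4 = {f, i}  B5 = {g, i}  B6 = {g, j}  B7 = {a, j}  B8 = {a, d}  B9 = {d, h}
Tree: B1–B2, B2–B3, B3–B4, B4–B5, B5–B6, B6–B7, B7–B8, B8–B9
Every bag has size at most 2, so the width is 2 − 1 = 1 and tw(G) ≤ 1. G has an edge, so its treewidth is at least 1. Combining the bounds, tw(G) = 1.

1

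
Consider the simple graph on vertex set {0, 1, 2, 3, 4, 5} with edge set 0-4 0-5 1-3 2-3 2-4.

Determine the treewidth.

1

A width-1 tree decomposition is:
Bags: B1 = {1, 3}  B2 = {2, 3}  B3 = {2, 4}  B4 = {0, 4}  B5 = {0, 5}
Tree: B1–B2, B2–B3, B3–B4, B4–B5
Every bag has size at most 2, so the width is 2 − 1 = 1 and tw(G) ≤ 1. Any graph with an edge has treewidth ≥ 1, and G has the edge 1–3. Therefore the treewidth is 1.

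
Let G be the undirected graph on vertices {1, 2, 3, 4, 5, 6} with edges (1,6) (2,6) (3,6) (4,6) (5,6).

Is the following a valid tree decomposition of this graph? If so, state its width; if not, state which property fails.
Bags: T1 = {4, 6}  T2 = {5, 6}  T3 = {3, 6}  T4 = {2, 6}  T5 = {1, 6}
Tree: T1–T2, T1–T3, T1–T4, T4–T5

Vertex coverage: the bags together contain {1, 2, 3, 4, 5, 6}, the full vertex set. Edge coverage: each edge of G has both endpoints in at least one bag. Running intersection: for every vertex, the bags containing it form a connected subtree. All three properties hold, so this is a valid tree decomposition of width max|bag| − 1 = 1, and hence tw(G) ≤ 1.

Yes; width 1.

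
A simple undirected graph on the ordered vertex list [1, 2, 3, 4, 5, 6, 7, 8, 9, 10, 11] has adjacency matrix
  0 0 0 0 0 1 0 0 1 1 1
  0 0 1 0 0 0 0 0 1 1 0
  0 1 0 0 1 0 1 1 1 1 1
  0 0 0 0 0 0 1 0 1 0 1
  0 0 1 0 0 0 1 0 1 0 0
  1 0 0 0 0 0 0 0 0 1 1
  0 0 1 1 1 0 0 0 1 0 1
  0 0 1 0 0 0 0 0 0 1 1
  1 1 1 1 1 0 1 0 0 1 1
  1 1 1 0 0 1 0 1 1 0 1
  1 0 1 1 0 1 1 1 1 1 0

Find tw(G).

3

A width-3 tree decomposition is:
Bags: B1 = {3, 9, 10, 11}  B2 = {3, 7, 9, 11}  B3 = {3, 5, 7, 9}  B4 = {1, 9, 10, 11}  B5 = {2, 3, 9, 10}  B6 = {1, 6, 10, 11}  B7 = {4, 7, 9, 11}  B8 = {3, 8, 10, 11}
Tree: B1–B2, B2–B3, B1–B4, B1–B5, B4–B6, B2–B7, B1–B8
Every bag has size at most 4, so the width is 4 − 1 = 3 and tw(G) ≤ 3. Conversely, {3, 8, 10, 11} is a clique of size 4, and the vertices of any clique must share a bag in every tree decomposition; so some bag has ≥ 4 vertices and tw(G) ≥ 3. Hence tw(G) = 3 exactly.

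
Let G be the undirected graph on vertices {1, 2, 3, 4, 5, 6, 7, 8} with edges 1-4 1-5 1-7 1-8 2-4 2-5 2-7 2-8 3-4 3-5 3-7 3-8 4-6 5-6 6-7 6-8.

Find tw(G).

4

A width-4 tree decomposition is:
Bags: B1 = {1, 4, 5, 7, 8}  B2 = {4, 5, 6, 7, 8}  B3 = {3, 4, 5, 7, 8}  B4 = {2, 4, 5, 7, 8}
Tree: B1–B2, B2–B3, B3–B4
Each bag holds 5 vertices, so the decomposition has width 4, which upper-bounds the treewidth. For the lower bound: the 5 vertex sets {1,5}, {6,7}, {3,8}, {4}, {2} are disjoint, each induces a connected subgraph, and every pair is joined by at least one edge of G. Contracting each set to a single vertex therefore yields K_{5} as a minor, and since treewidth is minor-monotone, tw(G) ≥ tw(K_{5}) = 4. Combining the bounds, tw(G) = 4.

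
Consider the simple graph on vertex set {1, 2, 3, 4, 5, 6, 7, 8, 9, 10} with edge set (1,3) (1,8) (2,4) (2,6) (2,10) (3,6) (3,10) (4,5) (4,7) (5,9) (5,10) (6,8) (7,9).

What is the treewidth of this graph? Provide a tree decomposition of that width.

The largest bag has 3 vertices, giving width 2; this decomposition certifies tw(G) ≤ 2. The edges 1–8–6–3–1 form a cycle, so G is not a tree and its treewidth is at least 2. Hence tw(G) = 2 exactly.

Treewidth 2.
One such decomposition:
Bags: B1 = {1, 3, 8}  B2 = {3, 6, 8}  B3 = {3, 6, 10}  B4 = {2, 6, 10}  B5 = {2, 5, 10}  B6 = {2, 4, 5}  B7 = {4, 5, 9}  B8 = {4, 7, 9}
Tree: B1–B2, B2–B3, B3–B4, B4–B5, B5–B6, B6–B7, B7–B8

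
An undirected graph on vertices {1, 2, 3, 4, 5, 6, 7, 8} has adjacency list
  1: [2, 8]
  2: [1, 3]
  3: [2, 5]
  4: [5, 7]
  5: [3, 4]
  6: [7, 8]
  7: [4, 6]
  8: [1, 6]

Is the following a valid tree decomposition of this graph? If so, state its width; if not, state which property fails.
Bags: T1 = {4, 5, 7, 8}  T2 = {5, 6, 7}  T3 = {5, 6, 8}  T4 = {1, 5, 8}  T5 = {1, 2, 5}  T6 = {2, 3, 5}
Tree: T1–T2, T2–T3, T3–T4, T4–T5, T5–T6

No — bags containing vertex 8 are not connected in the tree.

A tree decomposition must satisfy three properties: every vertex lies in some bag; for every edge, both endpoints lie together in some bag; and for every vertex, the bags containing it form a connected subtree. Here bags containing vertex 8 are not connected in the tree, so the decomposition is invalid.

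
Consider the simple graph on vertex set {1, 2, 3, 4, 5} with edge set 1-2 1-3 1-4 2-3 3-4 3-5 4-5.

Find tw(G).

A width-2 tree decomposition is:
Bags: B1 = {1, 3, 4}  B2 = {3, 4, 5}  B3 = {1, 2, 3}
Tree: B1–B2, B1–B3
Every bag has size at most 3, so the width is 3 − 1 = 2 and tw(G) ≤ 2. For the lower bound, the 3 vertices {1, 2, 3} are pairwise adjacent, and any tree decomposition puts a clique entirely inside one bag — forcing width ≥ 2. The upper and lower bounds meet at 2, so that is the treewidth.

2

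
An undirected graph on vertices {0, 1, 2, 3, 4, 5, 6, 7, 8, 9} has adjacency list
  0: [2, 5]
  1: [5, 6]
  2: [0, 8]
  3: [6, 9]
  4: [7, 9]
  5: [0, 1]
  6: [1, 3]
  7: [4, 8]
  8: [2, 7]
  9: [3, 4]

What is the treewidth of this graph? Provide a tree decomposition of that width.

Treewidth 2.
One optimal decomposition is:
Bags: B1 = {2, 7, 8}  B2 = {0, 2, 7}  B3 = {0, 5, 7}  B4 = {1, 5, 7}  B5 = {1, 6, 7}  B6 = {3, 6, 7}  B7 = {3, 7, 9}  B8 = {4, 7, 9}
Tree: B1–B2, B2–B3, B3–B4, B4–B5, B5–B6, B6–B7, B7–B8

Each bag holds 3 vertices, so the decomposition has width 2, which upper-bounds the treewidth. The edges 7–8–2–0–5–1–6–3–9–4–7 form a cycle, so G is not a tree and its treewidth is at least 2. Hence tw(G) = 2 exactly.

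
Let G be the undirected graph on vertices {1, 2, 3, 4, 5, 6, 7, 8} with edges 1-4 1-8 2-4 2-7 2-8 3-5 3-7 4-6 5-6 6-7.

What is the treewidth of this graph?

A width-2 tree decomposition is:
Bags: B1 = {1, 4, 8}  B2 = {2, 4, 8}  B3 = {2, 4, 6}  B4 = {2, 6, 7}  B5 = {5, 6, 7}  B6 = {3, 5, 7}
Tree: B1–B2, B2–B3, B3–B4, B4–B5, B5–B6
Each bag holds 3 vertices, so the decomposition has width 2, which upper-bounds the treewidth. The edges 1–8–2–4–1 form a cycle, so G is not a tree and its treewidth is at least 2. Combining the bounds, tw(G) = 2.

2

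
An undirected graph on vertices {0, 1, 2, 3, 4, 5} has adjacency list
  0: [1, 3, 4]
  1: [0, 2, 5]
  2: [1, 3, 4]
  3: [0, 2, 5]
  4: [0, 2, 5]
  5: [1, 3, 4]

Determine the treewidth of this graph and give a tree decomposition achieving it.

Each bag holds 4 vertices, so the decomposition has width 3, which upper-bounds the treewidth. For the lower bound: the 4 vertex sets {4,5}, {1,2}, {3}, {0} are disjoint, each induces a connected subgraph, and every pair is joined by at least one edge of G. Contracting each set to a single vertex therefore yields K_{4} as a minor, and since treewidth is minor-monotone, tw(G) ≥ tw(K_{4}) = 3. The upper and lower bounds meet at 3, so that is the treewidth.

Treewidth 3.
One optimal decomposition is:
Bags: B1 = {1, 3, 4, 5}  B2 = {1, 2, 3, 4}  B3 = {0, 1, 3, 4}
Tree: B1–B2, B2–B3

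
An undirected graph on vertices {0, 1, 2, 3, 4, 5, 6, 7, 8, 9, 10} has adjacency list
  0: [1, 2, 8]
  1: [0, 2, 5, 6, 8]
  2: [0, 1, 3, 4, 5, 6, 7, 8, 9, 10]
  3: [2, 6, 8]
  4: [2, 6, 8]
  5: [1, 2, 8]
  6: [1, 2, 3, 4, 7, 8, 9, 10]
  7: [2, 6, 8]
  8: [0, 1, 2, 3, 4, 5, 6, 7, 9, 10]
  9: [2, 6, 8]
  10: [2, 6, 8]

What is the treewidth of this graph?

A width-3 tree decomposition is:
Bags: B1 = {2, 6, 8, 9}  B2 = {1, 2, 6, 8}  B3 = {2, 6, 7, 8}  B4 = {2, 3, 6, 8}  B5 = {2, 6, 8, 10}  B6 = {1, 2, 5, 8}  B7 = {2, 4, 6, 8}  B8 = {0, 1, 2, 8}
Tree: B1–B2, B1–B3, B2–B4, B2–B5, B2–B6, B2–B7, B2–B8
The largest bag has 4 vertices, giving width 3; this decomposition certifies tw(G) ≤ 3. On the other hand G contains the 4-clique {0, 1, 2, 8}. A clique must lie in a single bag of any decomposition, so no decomposition can have width below 3. Combining the bounds, tw(G) = 3.

3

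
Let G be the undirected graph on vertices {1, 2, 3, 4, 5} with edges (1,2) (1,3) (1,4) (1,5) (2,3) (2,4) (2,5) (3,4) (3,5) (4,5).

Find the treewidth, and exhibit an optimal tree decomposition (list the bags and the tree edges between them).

A single bag containing all 5 vertices is trivially a valid decomposition of width 4. Conversely, {1, 2, 3, 4, 5} is a clique of size 5, and the vertices of any clique must share a bag in every tree decomposition; so some bag has ≥ 5 vertices and tw(G) ≥ 4. Combining the bounds, tw(G) = 4.

Treewidth 4.
Bags: B1 = {1, 2, 3, 4, 5}
Tree: (single bag)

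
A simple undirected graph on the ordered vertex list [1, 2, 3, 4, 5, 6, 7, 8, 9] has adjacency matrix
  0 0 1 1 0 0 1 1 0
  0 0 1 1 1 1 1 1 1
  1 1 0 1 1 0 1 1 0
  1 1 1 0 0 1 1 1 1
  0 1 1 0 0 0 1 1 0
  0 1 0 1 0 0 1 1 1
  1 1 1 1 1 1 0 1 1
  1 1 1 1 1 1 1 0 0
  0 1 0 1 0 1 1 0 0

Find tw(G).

4

A width-4 tree decomposition is:
Bags: B1 = {2, 3, 5, 7, 8}  B2 = {2, 3, 4, 7, 8}  B3 = {2, 4, 6, 7, 8}  B4 = {2, 4, 6, 7, 9}  B5 = {1, 3, 4, 7, 8}
Tree: B1–B2, B2–B3, B3–B4, B2–B5
The largest bag has 5 vertices, giving width 4; this decomposition certifies tw(G) ≤ 4. On the other hand G contains the 5-clique {1, 3, 4, 7, 8}. A clique must lie in a single bag of any decomposition, so no decomposition can have width below 4. Therefore the treewidth is 4.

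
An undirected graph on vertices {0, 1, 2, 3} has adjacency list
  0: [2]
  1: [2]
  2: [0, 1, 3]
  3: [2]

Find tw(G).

1

A width-1 tree decomposition is:
Bags: B1 = {2, 3}  B2 = {0, 2}  B3 = {1, 2}
Tree: B1–B2, B2–B3
Each bag holds 2 vertices, so the decomposition has width 1, which upper-bounds the treewidth. Any graph with an edge has treewidth ≥ 1, and G has the edge 2–3. Therefore the treewidth is 1.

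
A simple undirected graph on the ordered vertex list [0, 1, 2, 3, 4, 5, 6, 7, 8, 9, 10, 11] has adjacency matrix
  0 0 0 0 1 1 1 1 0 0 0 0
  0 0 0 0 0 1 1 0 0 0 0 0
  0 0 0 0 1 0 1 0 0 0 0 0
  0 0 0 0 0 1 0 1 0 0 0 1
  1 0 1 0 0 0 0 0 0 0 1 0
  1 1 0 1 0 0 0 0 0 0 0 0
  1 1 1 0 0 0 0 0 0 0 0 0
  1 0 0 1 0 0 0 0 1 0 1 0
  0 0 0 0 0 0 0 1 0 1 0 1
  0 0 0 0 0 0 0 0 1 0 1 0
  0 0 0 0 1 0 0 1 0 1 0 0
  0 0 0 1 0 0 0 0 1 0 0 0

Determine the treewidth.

3

A width-3 tree decomposition is:
Bags: B1 = {1, 2, 4, 6}  B2 = {0, 1, 4, 6}  B3 = {0, 1, 4, 5}  B4 = {0, 4, 5, 10}  B5 = {0, 5, 7, 10}  B6 = {3, 5, 7, 10}  B7 = {3, 7, 9, 10}  B8 = {3, 7, 8, 9}  B9 = {3, 8, 9, 11}
Tree: B1–B2, B2–B3, B3–B4, B4–B5, B5–B6, B6–B7, B7–B8, B8–B9
The largest bag has 4 vertices, giving width 3; this decomposition certifies tw(G) ≤ 3. For the lower bound: the 4 vertex sets {1,2,6}, {4}, {0}, {3,5,7,10} are disjoint, each induces a connected subgraph, and every pair is joined by at least one edge of G. Contracting each set to a single vertex therefore yields K_{4} as a minor, and since treewidth is minor-monotone, tw(G) ≥ tw(K_{4}) = 3. The upper and lower bounds meet at 3, so that is the treewidth.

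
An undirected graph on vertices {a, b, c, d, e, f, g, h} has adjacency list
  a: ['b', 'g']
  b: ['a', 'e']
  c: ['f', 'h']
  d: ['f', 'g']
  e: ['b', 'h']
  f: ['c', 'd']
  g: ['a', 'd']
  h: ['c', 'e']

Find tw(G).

2

A width-2 tree decomposition is:
Bags: B1 = {a, b, g}  B2 = {b, d, g}  B3 = {b, d, f}  B4 = {b, c, f}  B5 = {b, c, h}  B6 = {b, e, h}
Tree: B1–B2, B2–B3, B3–B4, B4–B5, B5–B6
The largest bag has 3 vertices, giving width 2; this decomposition certifies tw(G) ≤ 2. Since b–a–g–d–f–c–h–e–b is a cycle in G, G is not acyclic. Forests are exactly the graphs of treewidth ≤ 1, so tw(G) ≥ 2. Combining the bounds, tw(G) = 2.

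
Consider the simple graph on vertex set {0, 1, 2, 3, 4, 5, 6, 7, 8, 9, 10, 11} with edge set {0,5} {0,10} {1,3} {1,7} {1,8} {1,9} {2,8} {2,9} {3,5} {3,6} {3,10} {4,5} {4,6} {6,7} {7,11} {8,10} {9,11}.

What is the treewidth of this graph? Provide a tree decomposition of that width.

Each bag holds 4 vertices, so the decomposition has width 3, which upper-bounds the treewidth. For the lower bound: the 4 vertex sets {2,9,11}, {7}, {1}, {3,6,8,10} are disjoint, each induces a connected subgraph, and every pair is joined by at least one edge of G. Contracting each set to a single vertex therefore yields K_{4} as a minor, and since treewidth is minor-monotone, tw(G) ≥ tw(K_{4}) = 3. Therefore the treewidth is 3.

Treewidth 3.
Bags: B1 = {2, 7, 9, 11}  B2 = {1, 2, 7, 9}  B3 = {1, 2, 7, 8}  B4 = {1, 6, 7, 8}  B5 = {1, 3, 6, 8}  B6 = {3, 6, 8, 10}  B7 = {3, 4, 6, 10}  B8 = {3, 4, 5, 10}  B9 = {0, 4, 5, 10}
Tree: B1–B2, B2–B3, B3–B4, B4–B5, B5–B6, B6–B7, B7–B8, B8–B9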